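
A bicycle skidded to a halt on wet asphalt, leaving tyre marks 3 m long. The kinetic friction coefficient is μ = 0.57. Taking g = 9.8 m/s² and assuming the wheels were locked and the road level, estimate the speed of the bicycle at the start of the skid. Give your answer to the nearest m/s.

Deceleration a = μg = 0.57 × 9.8 = 5.586 m/s².
v = √(2a·d) = √(2 × 5.586 × 3) = √33.516 = 5.7893 m/s.

Initial speed ≈ 6 m/s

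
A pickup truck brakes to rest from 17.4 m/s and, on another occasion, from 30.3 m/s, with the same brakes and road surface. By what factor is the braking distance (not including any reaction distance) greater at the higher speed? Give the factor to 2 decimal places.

Braking distance d = v²/(2a), so with a fixed, d ∝ v².
Factor = (30.3/17.4)² = 1.7414² = 3.0325.

Factor ≈ 3.03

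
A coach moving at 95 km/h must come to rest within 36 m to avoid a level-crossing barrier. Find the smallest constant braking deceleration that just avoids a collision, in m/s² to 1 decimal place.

Required deceleration ≈ 9.7 m/s²

95 km/h ÷ 3.6 = 26.3889 m/s.
v² = 2a·d ⇒ a = v²/(2d) = 26.3889² / (2 × 36.000) = 696.374 / 72.000 = 9.6719 m/s².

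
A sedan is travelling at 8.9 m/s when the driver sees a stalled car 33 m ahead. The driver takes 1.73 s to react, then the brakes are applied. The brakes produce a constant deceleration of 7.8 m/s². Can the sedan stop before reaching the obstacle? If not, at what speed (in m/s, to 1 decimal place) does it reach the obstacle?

Yes — it stops about 12.5 m short of the obstacle, so it never reaches it

Reaction distance = 8.9000 × 1.73 = 15.397 m.
Braking distance = v²/(2a) = 79.210 / 15.600 = 5.078 m.
Total stopping distance = 15.397 + 5.078 = 20.475 m, vs 33 m available — it stops with 33 − 20.475 = 12.525 m to spare.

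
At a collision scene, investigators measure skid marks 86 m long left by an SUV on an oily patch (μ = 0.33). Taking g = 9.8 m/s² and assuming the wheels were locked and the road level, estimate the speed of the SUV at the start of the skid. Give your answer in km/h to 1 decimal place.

Deceleration a = μg = 0.33 × 9.8 = 3.234 m/s².
v = √(2a·d) = √(2 × 3.234 × 86) = √556.248 = 23.5849 m/s.
= 23.5849 × 3.6 = 84.906 km/h.

Initial speed ≈ 84.9 km/h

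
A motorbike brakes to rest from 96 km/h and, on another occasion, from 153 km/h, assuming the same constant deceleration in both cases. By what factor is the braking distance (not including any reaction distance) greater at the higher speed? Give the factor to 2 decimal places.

Factor ≈ 2.54

Braking distance d = v²/(2a), so with a fixed, d ∝ v².
Factor = (153/96)² = 1.5938² = 2.5402.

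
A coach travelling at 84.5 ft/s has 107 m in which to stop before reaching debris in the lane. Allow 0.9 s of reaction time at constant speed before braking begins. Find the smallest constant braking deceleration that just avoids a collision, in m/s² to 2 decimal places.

Required deceleration ≈ 3.96 m/s²

84.5 ft/s × 0.3048 = 25.7556 m/s.
Distance covered during reaction = 25.7556 × 0.9 = 23.180 m.
Distance available for braking: 107 − 23.180 = 83.820 m.
v² = 2a·d ⇒ a = v²/(2d) = 25.7556² / (2 × 83.820) = 663.351 / 167.640 = 3.9570 m/s².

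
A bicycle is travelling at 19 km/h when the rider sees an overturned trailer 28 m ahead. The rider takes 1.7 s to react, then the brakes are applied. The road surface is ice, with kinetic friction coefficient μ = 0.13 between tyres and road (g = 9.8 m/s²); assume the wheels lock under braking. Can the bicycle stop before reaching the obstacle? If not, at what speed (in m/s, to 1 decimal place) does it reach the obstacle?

19 km/h ÷ 3.6 = 5.2778 m/s.
a = μg = 0.13 × 9.8 = 1.274 m/s².
Reaction distance = 5.2778 × 1.7 = 8.972 m.
Braking distance = v²/(2a) = 27.855 / 2.548 = 10.932 m.
Total stopping distance = 8.972 + 10.932 = 19.904 m, vs 28 m available — it stops with 28 − 19.904 = 8.096 m to spare.

Yes — it stops about 8.1 m short of the obstacle, so it never reaches it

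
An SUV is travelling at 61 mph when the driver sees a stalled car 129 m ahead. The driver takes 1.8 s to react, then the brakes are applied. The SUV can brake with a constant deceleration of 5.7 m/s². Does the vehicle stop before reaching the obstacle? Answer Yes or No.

61 mph × 0.44704 = 27.2694 m/s.
Reaction distance = 27.2694 × 1.8 = 49.085 m.
Braking distance = v²/(2a) = 743.620 / 11.400 = 65.230 m.
Total stopping distance = 49.085 + 65.230 = 114.315 m, vs 129 m available — it stops with 129 − 114.315 = 14.685 m to spare.

Yes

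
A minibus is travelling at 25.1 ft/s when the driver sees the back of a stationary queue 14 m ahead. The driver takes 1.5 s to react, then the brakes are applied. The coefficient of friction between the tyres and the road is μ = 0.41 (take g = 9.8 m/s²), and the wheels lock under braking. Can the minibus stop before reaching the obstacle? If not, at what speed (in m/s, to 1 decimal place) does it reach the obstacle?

25.1 ft/s × 0.3048 = 7.6505 m/s.
a = μg = 0.41 × 9.8 = 4.018 m/s².
Reaction distance = 7.6505 × 1.5 = 11.476 m.
Braking distance needed to stop: v²/(2a) = 58.530 / 8.036 = 7.283 m, so total needed = 11.476 + 7.283 = 18.759 m > 14 m — it cannot stop.
Distance remaining when braking begins: 14 − 11.476 = 2.524 m.
v² = v₀² − 2a·d = 58.530 − 2 × 4.018 × 2.524 = 38.247 m²/s².
v = √38.247 = 6.184 m/s.

No — it strikes the obstacle at 6.2 m/s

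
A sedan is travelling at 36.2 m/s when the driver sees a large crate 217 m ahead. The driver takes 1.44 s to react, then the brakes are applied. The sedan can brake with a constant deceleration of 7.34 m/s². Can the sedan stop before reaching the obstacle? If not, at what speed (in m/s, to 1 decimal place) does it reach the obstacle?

Reaction distance = 36.2000 × 1.44 = 52.128 m.
Braking distance = v²/(2a) = 1310.440 / 14.680 = 89.267 m.
Total stopping distance = 52.128 + 89.267 = 141.395 m, vs 217 m available — it stops with 217 − 141.395 = 75.605 m to spare.

Yes — it stops about 75.6 m short of the obstacle, so it never reaches it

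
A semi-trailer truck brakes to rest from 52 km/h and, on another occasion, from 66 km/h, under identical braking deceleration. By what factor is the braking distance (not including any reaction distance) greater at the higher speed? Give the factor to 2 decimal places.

Factor ≈ 1.61

Braking distance d = v²/(2a), so with a fixed, d ∝ v².
Factor = (66/52)² = 1.2692² = 1.6109.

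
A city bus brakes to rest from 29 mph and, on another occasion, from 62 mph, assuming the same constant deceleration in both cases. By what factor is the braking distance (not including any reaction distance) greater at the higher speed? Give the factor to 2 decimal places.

Braking distance d = v²/(2a), so with a fixed, d ∝ v².
Factor = (62/29)² = 2.1379² = 4.5706.

Factor ≈ 4.57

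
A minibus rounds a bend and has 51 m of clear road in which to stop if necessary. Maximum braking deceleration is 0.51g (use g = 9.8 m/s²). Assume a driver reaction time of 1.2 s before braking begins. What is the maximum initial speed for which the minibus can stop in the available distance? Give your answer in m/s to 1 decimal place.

a = 0.51 × 9.8 = 4.998 m/s².
Stopping distance: v·t_r + v²/(2a) = 51 with t_r = 1.2 s and a = 4.998 m/s².
So v² + 11.995 v − 509.80 = 0.
Positive root: v = −a·t_r + √((a·t_r)² + 2a·d) = −5.998 + √(35.976 + 509.80) = 17.3638 m/s.

Maximum speed ≈ 17.4 m/s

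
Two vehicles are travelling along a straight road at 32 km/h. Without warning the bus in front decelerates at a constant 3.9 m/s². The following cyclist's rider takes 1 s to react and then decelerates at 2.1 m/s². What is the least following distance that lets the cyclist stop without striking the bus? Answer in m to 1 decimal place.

32 km/h ÷ 3.6 = 8.8889 m/s.
Leader travels v²/(2a_L) = 79.013 / 7.800 = 10.130 m before stopping.
Follower covers v·t_r = 8.8889 × 1 = 8.889 m while reacting, then v²/(2a_F) = 79.013 / 4.200 = 18.813 m while braking, for a total of 8.889 + 18.813 = 27.702 m.
Since a_F ≤ a_L and the follower starts braking later, the follower is never slower than the leader, so the closest approach is when both have stopped.
Minimum gap = 27.702 − 10.130 = 17.572 m.

Minimum gap ≈ 17.6 m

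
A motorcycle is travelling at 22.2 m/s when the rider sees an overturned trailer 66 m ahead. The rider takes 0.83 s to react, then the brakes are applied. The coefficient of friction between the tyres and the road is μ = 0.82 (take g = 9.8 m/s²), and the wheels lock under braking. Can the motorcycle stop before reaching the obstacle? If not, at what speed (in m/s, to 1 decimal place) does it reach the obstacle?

a = μg = 0.82 × 9.8 = 8.036 m/s².
Reaction distance = 22.2000 × 0.83 = 18.426 m.
Braking distance = v²/(2a) = 492.840 / 16.072 = 30.665 m.
Total stopping distance = 18.426 + 30.665 = 49.091 m, vs 66 m available — it stops with 66 − 49.091 = 16.909 m to spare.

Yes — it stops about 16.9 m short of the obstacle, so it never reaches it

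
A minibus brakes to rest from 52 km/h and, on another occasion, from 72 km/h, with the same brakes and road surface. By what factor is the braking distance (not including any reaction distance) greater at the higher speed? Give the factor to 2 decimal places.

Braking distance d = v²/(2a), so with a fixed, d ∝ v².
Factor = (72/52)² = 1.3846² = 1.9171.

Factor ≈ 1.92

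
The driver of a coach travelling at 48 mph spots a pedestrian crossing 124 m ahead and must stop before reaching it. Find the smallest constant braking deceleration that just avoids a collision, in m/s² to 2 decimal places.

48 mph × 0.44704 = 21.4579 m/s.
v² = 2a·d ⇒ a = v²/(2d) = 21.4579² / (2 × 124.000) = 460.441 / 248.000 = 1.8566 m/s².

Required deceleration ≈ 1.86 m/s²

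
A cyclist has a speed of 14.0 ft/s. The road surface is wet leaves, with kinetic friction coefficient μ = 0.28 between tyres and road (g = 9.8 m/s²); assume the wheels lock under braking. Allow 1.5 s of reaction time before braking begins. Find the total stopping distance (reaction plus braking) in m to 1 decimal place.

Total stopping distance ≈ 9.7 m

14 ft/s × 0.3048 = 4.2672 m/s.
a = μg = 0.28 × 9.8 = 2.744 m/s².
Reaction distance = v·t_r = 4.2672 × 1.5 = 6.401 m.
Braking distance = v²/(2a) = 4.2672² / (2 × 2.744) = 18.209 / 5.488 = 3.318 m.
Total = 6.401 + 3.318 = 9.719 m.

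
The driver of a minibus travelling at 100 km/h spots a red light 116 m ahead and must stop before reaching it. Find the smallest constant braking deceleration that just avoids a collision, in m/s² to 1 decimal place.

100 km/h ÷ 3.6 = 27.7778 m/s.
v² = 2a·d ⇒ a = v²/(2d) = 27.7778² / (2 × 116.000) = 771.606 / 232.000 = 3.3259 m/s².

Required deceleration ≈ 3.3 m/s²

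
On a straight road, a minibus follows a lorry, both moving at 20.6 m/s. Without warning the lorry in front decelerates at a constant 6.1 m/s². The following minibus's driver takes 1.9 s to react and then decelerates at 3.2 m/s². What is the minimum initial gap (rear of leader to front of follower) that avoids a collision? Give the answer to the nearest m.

Leader travels v²/(2a_L) = 424.360 / 12.200 = 34.784 m before stopping.
Follower covers v·t_r = 20.6000 × 1.9 = 39.140 m while reacting, then v²/(2a_F) = 424.360 / 6.400 = 66.306 m while braking, for a total of 39.140 + 66.306 = 105.446 m.
Since a_F ≤ a_L and the follower starts braking later, the follower is never slower than the leader, so the closest approach is when both have stopped.
Minimum gap = 105.446 − 34.784 = 70.662 m.

Minimum gap ≈ 71 m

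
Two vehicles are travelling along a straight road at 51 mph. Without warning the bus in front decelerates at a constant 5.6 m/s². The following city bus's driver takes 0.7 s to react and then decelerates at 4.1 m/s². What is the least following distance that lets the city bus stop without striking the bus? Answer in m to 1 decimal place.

51 mph × 0.44704 = 22.7990 m/s.
Leader travels v²/(2a_L) = 519.794 / 11.200 = 46.410 m before stopping.
Follower covers v·t_r = 22.7990 × 0.7 = 15.959 m while reacting, then v²/(2a_F) = 519.794 / 8.200 = 63.390 m while braking, for a total of 15.959 + 63.390 = 79.349 m.
Since a_F ≤ a_L and the follower starts braking later, the follower is never slower than the leader, so the closest approach is when both have stopped.
Minimum gap = 79.349 − 46.410 = 32.939 m.

Minimum gap ≈ 32.9 m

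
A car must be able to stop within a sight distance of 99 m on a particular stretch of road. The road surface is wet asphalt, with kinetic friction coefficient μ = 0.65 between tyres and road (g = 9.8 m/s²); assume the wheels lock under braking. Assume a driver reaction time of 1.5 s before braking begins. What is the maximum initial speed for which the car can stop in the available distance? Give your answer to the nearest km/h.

a = μg = 0.65 × 9.8 = 6.370 m/s².
Stopping distance: v·t_r + v²/(2a) = 99 with t_r = 1.5 s and a = 6.370 m/s².
So v² + 19.110 v − 1261.26 = 0.
Positive root: v = −a·t_r + √((a·t_r)² + 2a·d) = −9.555 + √(91.298 + 1261.26) = 27.2221 m/s.
27.2221 m/s × 3.6 = 98.000 km/h.

Maximum speed ≈ 98 km/h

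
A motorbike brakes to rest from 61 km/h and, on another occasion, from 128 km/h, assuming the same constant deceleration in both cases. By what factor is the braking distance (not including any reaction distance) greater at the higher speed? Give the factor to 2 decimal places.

Braking distance d = v²/(2a), so with a fixed, d ∝ v².
Factor = (128/61)² = 2.0984² = 4.4033.

Factor ≈ 4.40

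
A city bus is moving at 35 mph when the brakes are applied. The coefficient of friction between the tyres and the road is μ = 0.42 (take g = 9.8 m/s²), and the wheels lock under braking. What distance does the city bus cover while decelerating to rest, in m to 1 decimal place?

35 mph × 0.44704 = 15.6464 m/s.
a = μg = 0.42 × 9.8 = 4.116 m/s².
Braking distance = v²/(2a) = 15.6464² / (2 × 4.116) = 244.810 / 8.232 = 29.739 m.

Braking distance ≈ 29.7 m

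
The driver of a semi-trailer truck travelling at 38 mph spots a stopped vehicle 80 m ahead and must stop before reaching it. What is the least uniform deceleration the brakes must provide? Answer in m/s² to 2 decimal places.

Required deceleration ≈ 1.80 m/s²

38 mph × 0.44704 = 16.9875 m/s.
v² = 2a·d ⇒ a = v²/(2d) = 16.9875² / (2 × 80.000) = 288.575 / 160.000 = 1.8036 m/s².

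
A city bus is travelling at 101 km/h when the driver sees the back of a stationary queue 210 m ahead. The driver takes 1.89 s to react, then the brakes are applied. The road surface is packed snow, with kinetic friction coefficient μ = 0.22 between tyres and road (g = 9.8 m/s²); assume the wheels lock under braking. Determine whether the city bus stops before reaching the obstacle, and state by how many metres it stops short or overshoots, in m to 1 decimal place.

101 km/h ÷ 3.6 = 28.0556 m/s.
a = μg = 0.22 × 9.8 = 2.156 m/s².
Reaction distance = 28.0556 × 1.89 = 53.025 m.
Braking distance = v²/(2a) = 787.117 / 4.312 = 182.541 m.
Total stopping distance = 53.025 + 182.541 = 235.566 m, vs 210 m available — it cannot stop in time and overshoots by 235.566 − 210 = 25.566 m.

No — it overshoots by 25.6 m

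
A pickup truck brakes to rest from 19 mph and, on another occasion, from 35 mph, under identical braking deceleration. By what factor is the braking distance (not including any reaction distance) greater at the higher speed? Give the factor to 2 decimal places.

Braking distance d = v²/(2a), so with a fixed, d ∝ v².
Factor = (35/19)² = 1.8421² = 3.3933.

Factor ≈ 3.39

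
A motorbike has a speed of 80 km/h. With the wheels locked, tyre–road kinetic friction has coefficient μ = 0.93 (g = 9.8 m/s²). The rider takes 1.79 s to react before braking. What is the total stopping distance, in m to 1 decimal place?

80 km/h ÷ 3.6 = 22.2222 m/s.
a = μg = 0.93 × 9.8 = 9.114 m/s².
Reaction distance = v·t_r = 22.2222 × 1.79 = 39.778 m.
Braking distance = v²/(2a) = 22.2222² / (2 × 9.114) = 493.826 / 18.228 = 27.092 m.
Total = 39.778 + 27.092 = 66.870 m.

Total stopping distance ≈ 66.9 m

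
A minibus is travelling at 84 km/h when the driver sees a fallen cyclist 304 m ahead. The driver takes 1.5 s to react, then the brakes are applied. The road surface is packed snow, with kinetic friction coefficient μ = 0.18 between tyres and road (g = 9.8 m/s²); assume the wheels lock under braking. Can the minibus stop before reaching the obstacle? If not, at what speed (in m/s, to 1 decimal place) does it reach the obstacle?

Yes — it stops about 114.7 m short of the obstacle, so it never reaches it

84 km/h ÷ 3.6 = 23.3333 m/s.
a = μg = 0.18 × 9.8 = 1.764 m/s².
Reaction distance = 23.3333 × 1.5 = 35.000 m.
Braking distance = v²/(2a) = 544.443 / 3.528 = 154.321 m.
Total stopping distance = 35.000 + 154.321 = 189.321 m, vs 304 m available — it stops with 304 − 189.321 = 114.679 m to spare.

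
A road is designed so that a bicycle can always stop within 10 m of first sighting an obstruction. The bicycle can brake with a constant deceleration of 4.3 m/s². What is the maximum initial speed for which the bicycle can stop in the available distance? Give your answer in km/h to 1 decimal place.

v²/(2a) = d ⇒ v = √(2 × 4.300 × 10) = √86.00 = 9.2736 m/s.
9.2736 m/s × 3.6 = 33.385 km/h.

Maximum speed ≈ 33.4 km/h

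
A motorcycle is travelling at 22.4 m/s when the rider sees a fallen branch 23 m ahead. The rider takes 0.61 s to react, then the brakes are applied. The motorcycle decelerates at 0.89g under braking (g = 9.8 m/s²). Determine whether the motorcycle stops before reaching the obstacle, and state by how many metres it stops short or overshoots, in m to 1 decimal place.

No — it overshoots by 19.4 m

a = 0.89 × 9.8 = 8.722 m/s².
Reaction distance = 22.4000 × 0.61 = 13.664 m.
Braking distance = v²/(2a) = 501.760 / 17.444 = 28.764 m.
Total stopping distance = 13.664 + 28.764 = 42.428 m, vs 23 m available — it cannot stop in time and overshoots by 42.428 − 23 = 19.428 m.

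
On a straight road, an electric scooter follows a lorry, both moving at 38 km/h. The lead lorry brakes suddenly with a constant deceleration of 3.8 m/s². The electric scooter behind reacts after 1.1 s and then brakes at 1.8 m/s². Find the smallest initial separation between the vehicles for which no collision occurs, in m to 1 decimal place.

38 km/h ÷ 3.6 = 10.5556 m/s.
Leader travels v²/(2a_L) = 111.421 / 7.600 = 14.661 m before stopping.
Follower covers v·t_r = 10.5556 × 1.1 = 11.611 m while reacting, then v²/(2a_F) = 111.421 / 3.600 = 30.950 m while braking, for a total of 11.611 + 30.950 = 42.561 m.
Since a_F ≤ a_L and the follower starts braking later, the follower is never slower than the leader, so the closest approach is when both have stopped.
Minimum gap = 42.561 − 14.661 = 27.900 m.

Minimum gap ≈ 27.9 m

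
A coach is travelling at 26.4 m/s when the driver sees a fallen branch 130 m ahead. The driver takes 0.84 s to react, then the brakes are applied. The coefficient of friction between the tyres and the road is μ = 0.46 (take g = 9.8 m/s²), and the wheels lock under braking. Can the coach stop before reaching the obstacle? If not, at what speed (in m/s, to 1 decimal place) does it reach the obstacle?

Yes — it stops about 30.5 m short of the obstacle, so it never reaches it

a = μg = 0.46 × 9.8 = 4.508 m/s².
Reaction distance = 26.4000 × 0.84 = 22.176 m.
Braking distance = v²/(2a) = 696.960 / 9.016 = 77.303 m.
Total stopping distance = 22.176 + 77.303 = 99.479 m, vs 130 m available — it stops with 130 − 99.479 = 30.521 m to spare.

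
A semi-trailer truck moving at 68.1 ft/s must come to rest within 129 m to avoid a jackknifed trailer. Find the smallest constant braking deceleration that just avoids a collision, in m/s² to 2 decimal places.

68.1 ft/s × 0.3048 = 20.7569 m/s.
v² = 2a·d ⇒ a = v²/(2d) = 20.7569² / (2 × 129.000) = 430.849 / 258.000 = 1.6700 m/s².

Required deceleration ≈ 1.67 m/s²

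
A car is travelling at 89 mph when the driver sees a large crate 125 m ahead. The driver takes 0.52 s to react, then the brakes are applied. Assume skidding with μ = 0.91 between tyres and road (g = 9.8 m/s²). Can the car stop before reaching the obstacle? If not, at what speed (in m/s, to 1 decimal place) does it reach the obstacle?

89 mph × 0.44704 = 39.7866 m/s.
a = μg = 0.91 × 9.8 = 8.918 m/s².
Reaction distance = 39.7866 × 0.52 = 20.689 m.
Braking distance = v²/(2a) = 1582.974 / 17.836 = 88.752 m.
Total stopping distance = 20.689 + 88.752 = 109.441 m, vs 125 m available — it stops with 125 − 109.441 = 15.559 m to spare.

Yes — it stops about 15.6 m short of the obstacle, so it never reaches it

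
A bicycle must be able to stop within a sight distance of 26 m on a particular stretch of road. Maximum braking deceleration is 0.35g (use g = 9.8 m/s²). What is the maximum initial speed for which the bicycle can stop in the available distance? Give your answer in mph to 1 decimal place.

Maximum speed ≈ 29.9 mph

a = 0.35 × 9.8 = 3.430 m/s².
v²/(2a) = d ⇒ v = √(2 × 3.430 × 26) = √178.36 = 13.3551 m/s.
13.3551 m/s ÷ 0.44704 = 29.875 mph.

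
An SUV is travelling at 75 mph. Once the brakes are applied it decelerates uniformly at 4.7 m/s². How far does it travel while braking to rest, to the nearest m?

Braking distance ≈ 120 m

75 mph × 0.44704 = 33.5280 m/s.
Braking distance = v²/(2a) = 33.5280² / (2 × 4.700) = 1124.127 / 9.400 = 119.588 m.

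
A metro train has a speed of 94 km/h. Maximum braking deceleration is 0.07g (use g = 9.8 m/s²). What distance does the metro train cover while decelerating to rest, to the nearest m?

Braking distance ≈ 497 m

94 km/h ÷ 3.6 = 26.1111 m/s.
a = 0.07 × 9.8 = 0.686 m/s².
Braking distance = v²/(2a) = 26.1111² / (2 × 0.686) = 681.790 / 1.372 = 496.931 m.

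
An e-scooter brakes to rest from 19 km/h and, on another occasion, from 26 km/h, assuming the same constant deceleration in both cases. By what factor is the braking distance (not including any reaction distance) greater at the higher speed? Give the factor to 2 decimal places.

Braking distance d = v²/(2a), so with a fixed, d ∝ v².
Factor = (26/19)² = 1.3684² = 1.8725.

Factor ≈ 1.87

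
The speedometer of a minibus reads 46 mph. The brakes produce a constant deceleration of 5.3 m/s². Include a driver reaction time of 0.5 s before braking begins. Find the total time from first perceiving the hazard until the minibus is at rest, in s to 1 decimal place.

46 mph × 0.44704 = 20.5638 m/s.
Braking time = v/a = 20.5638 / 5.300 = 3.880 s.
Total = 0.5 + 3.880 = 4.380 s.

Total time ≈ 4.4 s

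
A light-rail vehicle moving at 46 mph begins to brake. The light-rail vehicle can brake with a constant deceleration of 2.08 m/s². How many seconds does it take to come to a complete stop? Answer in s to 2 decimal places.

Braking time ≈ 9.89 s

46 mph × 0.44704 = 20.5638 m/s.
Braking time = v/a = 20.5638 / 2.080 = 9.886 s.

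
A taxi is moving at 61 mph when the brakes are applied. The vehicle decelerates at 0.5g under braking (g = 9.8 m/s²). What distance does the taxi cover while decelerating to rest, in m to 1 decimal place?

Braking distance ≈ 75.9 m

61 mph × 0.44704 = 27.2694 m/s.
a = 0.5 × 9.8 = 4.900 m/s².
Braking distance = v²/(2a) = 27.2694² / (2 × 4.900) = 743.620 / 9.800 = 75.880 m.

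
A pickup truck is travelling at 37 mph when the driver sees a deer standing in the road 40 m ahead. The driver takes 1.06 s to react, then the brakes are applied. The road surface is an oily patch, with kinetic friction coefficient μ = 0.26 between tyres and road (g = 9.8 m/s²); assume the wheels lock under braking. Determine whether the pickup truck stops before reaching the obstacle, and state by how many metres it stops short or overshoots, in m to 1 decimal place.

No — it overshoots by 31.2 m

37 mph × 0.44704 = 16.5405 m/s.
a = μg = 0.26 × 9.8 = 2.548 m/s².
Reaction distance = 16.5405 × 1.06 = 17.533 m.
Braking distance = v²/(2a) = 273.588 / 5.096 = 53.687 m.
Total stopping distance = 17.533 + 53.687 = 71.220 m, vs 40 m available — it cannot stop in time and overshoots by 71.220 − 40 = 31.220 m.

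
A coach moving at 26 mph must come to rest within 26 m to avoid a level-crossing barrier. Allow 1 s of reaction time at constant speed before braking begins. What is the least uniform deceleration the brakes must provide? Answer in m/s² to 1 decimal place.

26 mph × 0.44704 = 11.6230 m/s.
Distance covered during reaction = 11.6230 × 1 = 11.623 m.
Distance available for braking: 26 − 11.623 = 14.377 m.
v² = 2a·d ⇒ a = v²/(2d) = 11.6230² / (2 × 14.377) = 135.094 / 28.754 = 4.6983 m/s².

Required deceleration ≈ 4.7 m/s²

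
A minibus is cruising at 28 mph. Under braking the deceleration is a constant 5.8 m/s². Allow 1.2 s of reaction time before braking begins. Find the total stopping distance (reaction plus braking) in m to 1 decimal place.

Total stopping distance ≈ 28.5 m

28 mph × 0.44704 = 12.5171 m/s.
Reaction distance = v·t_r = 12.5171 × 1.2 = 15.021 m.
Braking distance = v²/(2a) = 12.5171² / (2 × 5.800) = 156.678 / 11.600 = 13.507 m.
Total = 15.021 + 13.507 = 28.528 m.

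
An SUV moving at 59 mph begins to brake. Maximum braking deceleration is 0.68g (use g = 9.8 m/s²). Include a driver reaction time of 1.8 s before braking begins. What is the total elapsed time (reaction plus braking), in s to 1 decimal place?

Total time ≈ 5.8 s

59 mph × 0.44704 = 26.3754 m/s.
a = 0.68 × 9.8 = 6.664 m/s².
Braking time = v/a = 26.3754 / 6.664 = 3.958 s.
Total = 1.8 + 3.958 = 5.758 s.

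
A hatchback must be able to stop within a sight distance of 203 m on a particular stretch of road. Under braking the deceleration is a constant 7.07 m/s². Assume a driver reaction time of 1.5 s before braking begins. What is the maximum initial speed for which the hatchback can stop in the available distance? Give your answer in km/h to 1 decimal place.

Stopping distance: v·t_r + v²/(2a) = 203 with t_r = 1.5 s and a = 7.070 m/s².
So v² + 21.210 v − 2870.42 = 0.
Positive root: v = −a·t_r + √((a·t_r)² + 2a·d) = −10.605 + √(112.466 + 2870.42) = 44.0108 m/s.
44.0108 m/s × 3.6 = 158.439 km/h.

Maximum speed ≈ 158.4 km/h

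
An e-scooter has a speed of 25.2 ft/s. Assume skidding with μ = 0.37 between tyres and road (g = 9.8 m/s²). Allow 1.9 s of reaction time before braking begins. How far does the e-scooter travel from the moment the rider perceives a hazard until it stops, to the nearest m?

25.2 ft/s × 0.3048 = 7.6810 m/s.
a = μg = 0.37 × 9.8 = 3.626 m/s².
Reaction distance = v·t_r = 7.6810 × 1.9 = 14.594 m.
Braking distance = v²/(2a) = 7.6810² / (2 × 3.626) = 58.998 / 7.252 = 8.135 m.
Total = 14.594 + 8.135 = 22.729 m.

Total stopping distance ≈ 23 m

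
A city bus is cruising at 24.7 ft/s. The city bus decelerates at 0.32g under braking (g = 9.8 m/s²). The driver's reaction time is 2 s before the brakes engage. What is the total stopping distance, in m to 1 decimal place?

Total stopping distance ≈ 24.1 m

24.7 ft/s × 0.3048 = 7.5286 m/s.
a = 0.32 × 9.8 = 3.136 m/s².
Reaction distance = v·t_r = 7.5286 × 2 = 15.057 m.
Braking distance = v²/(2a) = 7.5286² / (2 × 3.136) = 56.680 / 6.272 = 9.037 m.
Total = 15.057 + 9.037 = 24.094 m.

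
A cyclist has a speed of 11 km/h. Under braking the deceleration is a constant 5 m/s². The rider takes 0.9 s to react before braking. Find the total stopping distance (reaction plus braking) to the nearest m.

11 km/h ÷ 3.6 = 3.0556 m/s.
Reaction distance = v·t_r = 3.0556 × 0.9 = 2.750 m.
Braking distance = v²/(2a) = 3.0556² / (2 × 5.000) = 9.337 / 10.000 = 0.934 m.
Total = 2.750 + 0.934 = 3.684 m.

Total stopping distance ≈ 4 m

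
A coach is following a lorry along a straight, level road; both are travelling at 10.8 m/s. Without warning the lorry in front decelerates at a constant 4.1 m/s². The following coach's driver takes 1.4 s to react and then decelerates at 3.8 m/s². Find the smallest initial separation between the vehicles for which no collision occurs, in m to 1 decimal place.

Leader travels v²/(2a_L) = 116.640 / 8.200 = 14.224 m before stopping.
Follower covers v·t_r = 10.8000 × 1.4 = 15.120 m while reacting, then v²/(2a_F) = 116.640 / 7.600 = 15.347 m while braking, for a total of 15.120 + 15.347 = 30.467 m.
Since a_F ≤ a_L and the follower starts braking later, the follower is never slower than the leader, so the closest approach is when both have stopped.
Minimum gap = 30.467 − 14.224 = 16.243 m.

Minimum gap ≈ 16.2 m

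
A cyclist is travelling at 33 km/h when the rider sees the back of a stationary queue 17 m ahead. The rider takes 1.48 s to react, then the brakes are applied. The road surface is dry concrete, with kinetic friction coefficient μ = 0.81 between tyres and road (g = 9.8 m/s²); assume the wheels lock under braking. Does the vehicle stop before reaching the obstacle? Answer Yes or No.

No

33 km/h ÷ 3.6 = 9.1667 m/s.
a = μg = 0.81 × 9.8 = 7.938 m/s².
Reaction distance = 9.1667 × 1.48 = 13.567 m.
Braking distance = v²/(2a) = 84.028 / 15.876 = 5.293 m.
Total stopping distance = 13.567 + 5.293 = 18.860 m, vs 17 m available — it cannot stop in time and overshoots by 18.860 − 17 = 1.860 m.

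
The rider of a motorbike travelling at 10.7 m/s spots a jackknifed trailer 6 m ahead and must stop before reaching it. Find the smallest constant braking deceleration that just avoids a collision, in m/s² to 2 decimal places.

Required deceleration ≈ 9.54 m/s²

v² = 2a·d ⇒ a = v²/(2d) = 10.7000² / (2 × 6.000) = 114.490 / 12.000 = 9.5408 m/s².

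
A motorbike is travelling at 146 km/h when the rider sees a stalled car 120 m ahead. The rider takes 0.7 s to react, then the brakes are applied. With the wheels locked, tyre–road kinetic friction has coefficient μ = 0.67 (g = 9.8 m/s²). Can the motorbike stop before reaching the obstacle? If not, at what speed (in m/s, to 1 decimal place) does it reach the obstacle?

No — it strikes the obstacle at 21.0 m/s

146 km/h ÷ 3.6 = 40.5556 m/s.
a = μg = 0.67 × 9.8 = 6.566 m/s².
Reaction distance = 40.5556 × 0.7 = 28.389 m.
Braking distance needed to stop: v²/(2a) = 1644.757 / 13.132 = 125.248 m, so total needed = 28.389 + 125.248 = 153.637 m > 120 m — it cannot stop.
Distance remaining when braking begins: 120 − 28.389 = 91.611 m.
v² = v₀² − 2a·d = 1644.757 − 2 × 6.566 × 91.611 = 441.721 m²/s².
v = √441.721 = 21.017 m/s.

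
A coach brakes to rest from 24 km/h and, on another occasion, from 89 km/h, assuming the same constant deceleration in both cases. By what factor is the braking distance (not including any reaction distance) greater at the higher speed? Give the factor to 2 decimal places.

Factor ≈ 13.75

Braking distance d = v²/(2a), so with a fixed, d ∝ v².
Factor = (89/24)² = 3.7083² = 13.7515.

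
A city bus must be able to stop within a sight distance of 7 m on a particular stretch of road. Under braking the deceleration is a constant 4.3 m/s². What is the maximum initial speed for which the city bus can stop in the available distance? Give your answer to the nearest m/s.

v²/(2a) = d ⇒ v = √(2 × 4.300 × 7) = √60.20 = 7.7589 m/s.

Maximum speed ≈ 8 m/s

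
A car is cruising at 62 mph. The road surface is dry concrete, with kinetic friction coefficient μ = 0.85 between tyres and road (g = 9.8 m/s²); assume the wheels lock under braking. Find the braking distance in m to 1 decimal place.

62 mph × 0.44704 = 27.7165 m/s.
a = μg = 0.85 × 9.8 = 8.330 m/s².
Braking distance = v²/(2a) = 27.7165² / (2 × 8.330) = 768.204 / 16.660 = 46.111 m.

Braking distance ≈ 46.1 m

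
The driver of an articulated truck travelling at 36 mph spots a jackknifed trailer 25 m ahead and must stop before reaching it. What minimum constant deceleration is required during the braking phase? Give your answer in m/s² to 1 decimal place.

36 mph × 0.44704 = 16.0934 m/s.
v² = 2a·d ⇒ a = v²/(2d) = 16.0934² / (2 × 25.000) = 258.998 / 50.000 = 5.1800 m/s².

Required deceleration ≈ 5.2 m/s²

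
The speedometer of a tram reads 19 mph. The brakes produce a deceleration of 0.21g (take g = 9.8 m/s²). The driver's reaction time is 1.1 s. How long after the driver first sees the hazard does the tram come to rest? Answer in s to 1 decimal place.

Total time ≈ 5.2 s

19 mph × 0.44704 = 8.4938 m/s.
a = 0.21 × 9.8 = 2.058 m/s².
Braking time = v/a = 8.4938 / 2.058 = 4.127 s.
Total = 1.1 + 4.127 = 5.227 s.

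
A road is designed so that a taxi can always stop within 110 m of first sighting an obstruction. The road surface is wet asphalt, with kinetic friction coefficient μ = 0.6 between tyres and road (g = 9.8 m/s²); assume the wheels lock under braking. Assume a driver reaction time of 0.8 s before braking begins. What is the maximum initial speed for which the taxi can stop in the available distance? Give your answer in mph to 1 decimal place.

Maximum speed ≈ 70.6 mph

a = μg = 0.6 × 9.8 = 5.880 m/s².
Stopping distance: v·t_r + v²/(2a) = 110 with t_r = 0.8 s and a = 5.880 m/s².
So v² + 9.408 v − 1293.60 = 0.
Positive root: v = −a·t_r + √((a·t_r)² + 2a·d) = −4.704 + √(22.128 + 1293.60) = 31.5690 m/s.
31.5690 m/s ÷ 0.44704 = 70.618 mph.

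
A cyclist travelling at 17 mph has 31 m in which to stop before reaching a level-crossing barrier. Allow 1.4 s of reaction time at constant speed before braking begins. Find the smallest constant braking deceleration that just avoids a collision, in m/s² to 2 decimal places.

17 mph × 0.44704 = 7.5997 m/s.
Distance covered during reaction = 7.5997 × 1.4 = 10.640 m.
Distance available for braking: 31 − 10.640 = 20.360 m.
v² = 2a·d ⇒ a = v²/(2d) = 7.5997² / (2 × 20.360) = 57.755 / 40.720 = 1.4183 m/s².

Required deceleration ≈ 1.42 m/s²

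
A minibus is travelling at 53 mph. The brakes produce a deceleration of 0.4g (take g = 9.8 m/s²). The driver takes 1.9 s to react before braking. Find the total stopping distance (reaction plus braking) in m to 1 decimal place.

53 mph × 0.44704 = 23.6931 m/s.
a = 0.4 × 9.8 = 3.920 m/s².
Reaction distance = v·t_r = 23.6931 × 1.9 = 45.017 m.
Braking distance = v²/(2a) = 23.6931² / (2 × 3.920) = 561.363 / 7.840 = 71.602 m.
Total = 45.017 + 71.602 = 116.619 m.

Total stopping distance ≈ 116.6 m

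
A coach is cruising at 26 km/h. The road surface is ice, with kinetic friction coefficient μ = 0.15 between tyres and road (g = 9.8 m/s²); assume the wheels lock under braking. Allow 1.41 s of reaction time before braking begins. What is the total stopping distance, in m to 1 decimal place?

26 km/h ÷ 3.6 = 7.2222 m/s.
a = μg = 0.15 × 9.8 = 1.470 m/s².
Reaction distance = v·t_r = 7.2222 × 1.41 = 10.183 m.
Braking distance = v²/(2a) = 7.2222² / (2 × 1.470) = 52.160 / 2.940 = 17.741 m.
Total = 10.183 + 17.741 = 27.924 m.

Total stopping distance ≈ 27.9 m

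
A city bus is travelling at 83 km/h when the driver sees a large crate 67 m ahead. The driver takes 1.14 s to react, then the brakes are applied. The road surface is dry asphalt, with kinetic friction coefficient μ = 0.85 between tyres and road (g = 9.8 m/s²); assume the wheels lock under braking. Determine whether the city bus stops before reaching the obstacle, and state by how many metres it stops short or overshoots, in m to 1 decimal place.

Yes — it stops 8.8 m short of the obstacle

83 km/h ÷ 3.6 = 23.0556 m/s.
a = μg = 0.85 × 9.8 = 8.330 m/s².
Reaction distance = 23.0556 × 1.14 = 26.283 m.
Braking distance = v²/(2a) = 531.561 / 16.660 = 31.906 m.
Total stopping distance = 26.283 + 31.906 = 58.189 m, vs 67 m available — it stops with 67 − 58.189 = 8.811 m to spare.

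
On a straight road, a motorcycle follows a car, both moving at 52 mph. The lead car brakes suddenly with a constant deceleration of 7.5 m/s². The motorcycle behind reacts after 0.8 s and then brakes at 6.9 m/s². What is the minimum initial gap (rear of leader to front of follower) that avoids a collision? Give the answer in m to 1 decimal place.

Minimum gap ≈ 21.7 m

52 mph × 0.44704 = 23.2461 m/s.
Leader travels v²/(2a_L) = 540.381 / 15.000 = 36.025 m before stopping.
Follower covers v·t_r = 23.2461 × 0.8 = 18.597 m while reacting, then v²/(2a_F) = 540.381 / 13.800 = 39.158 m while braking, for a total of 18.597 + 39.158 = 57.755 m.
Since a_F ≤ a_L and the follower starts braking later, the follower is never slower than the leader, so the closest approach is when both have stopped.
Minimum gap = 57.755 − 36.025 = 21.730 m.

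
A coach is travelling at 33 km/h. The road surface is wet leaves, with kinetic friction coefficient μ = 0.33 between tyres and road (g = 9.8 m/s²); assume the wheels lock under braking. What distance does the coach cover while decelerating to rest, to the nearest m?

Braking distance ≈ 13 m

33 km/h ÷ 3.6 = 9.1667 m/s.
a = μg = 0.33 × 9.8 = 3.234 m/s².
Braking distance = v²/(2a) = 9.1667² / (2 × 3.234) = 84.028 / 6.468 = 12.991 m.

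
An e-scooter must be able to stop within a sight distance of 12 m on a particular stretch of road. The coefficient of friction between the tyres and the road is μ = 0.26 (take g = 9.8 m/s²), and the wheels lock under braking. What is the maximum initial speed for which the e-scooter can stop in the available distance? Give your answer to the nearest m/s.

Maximum speed ≈ 8 m/s

a = μg = 0.26 × 9.8 = 2.548 m/s².
v²/(2a) = d ⇒ v = √(2 × 2.548 × 12) = √61.15 = 7.8198 m/s.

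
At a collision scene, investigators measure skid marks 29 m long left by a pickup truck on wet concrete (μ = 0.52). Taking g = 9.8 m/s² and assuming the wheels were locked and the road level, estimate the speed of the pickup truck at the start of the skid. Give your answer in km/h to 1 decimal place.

Initial speed ≈ 61.9 km/h

Deceleration a = μg = 0.52 × 9.8 = 5.096 m/s².
v = √(2a·d) = √(2 × 5.096 × 29) = √295.568 = 17.1921 m/s.
= 17.1921 × 3.6 = 61.892 km/h.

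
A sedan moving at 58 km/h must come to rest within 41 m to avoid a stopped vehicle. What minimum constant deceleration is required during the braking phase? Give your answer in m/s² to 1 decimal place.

58 km/h ÷ 3.6 = 16.1111 m/s.
v² = 2a·d ⇒ a = v²/(2d) = 16.1111² / (2 × 41.000) = 259.568 / 82.000 = 3.1655 m/s².

Required deceleration ≈ 3.2 m/s²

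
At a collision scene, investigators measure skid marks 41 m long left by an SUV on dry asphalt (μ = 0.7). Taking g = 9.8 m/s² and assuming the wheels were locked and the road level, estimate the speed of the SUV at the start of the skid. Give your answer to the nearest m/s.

Deceleration a = μg = 0.7 × 9.8 = 6.860 m/s².
v = √(2a·d) = √(2 × 6.860 × 41) = √562.520 = 23.7175 m/s.

Initial speed ≈ 24 m/s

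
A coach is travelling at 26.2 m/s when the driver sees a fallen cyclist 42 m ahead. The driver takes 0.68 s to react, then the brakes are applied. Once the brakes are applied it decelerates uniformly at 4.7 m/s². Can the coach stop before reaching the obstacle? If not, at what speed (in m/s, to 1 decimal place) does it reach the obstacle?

No — it strikes the obstacle at 21.4 m/s

Reaction distance = 26.2000 × 0.68 = 17.816 m.
Braking distance needed to stop: v²/(2a) = 686.440 / 9.400 = 73.026 m, so total needed = 17.816 + 73.026 = 90.842 m > 42 m — it cannot stop.
Distance remaining when braking begins: 42 − 17.816 = 24.184 m.
v² = v₀² − 2a·d = 686.440 − 2 × 4.700 × 24.184 = 459.110 m²/s².
v = √459.110 = 21.427 m/s.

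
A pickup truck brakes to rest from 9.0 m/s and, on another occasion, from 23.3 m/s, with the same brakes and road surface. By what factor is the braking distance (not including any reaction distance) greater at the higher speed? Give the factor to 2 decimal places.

Braking distance d = v²/(2a), so with a fixed, d ∝ v².
Factor = (23.3/9.0)² = 2.5889² = 6.7024.

Factor ≈ 6.70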